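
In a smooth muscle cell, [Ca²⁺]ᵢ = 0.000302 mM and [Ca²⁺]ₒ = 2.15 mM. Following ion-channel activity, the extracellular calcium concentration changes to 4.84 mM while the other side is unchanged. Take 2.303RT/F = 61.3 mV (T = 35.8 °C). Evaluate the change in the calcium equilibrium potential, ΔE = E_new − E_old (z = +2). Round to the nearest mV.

11 mV

E_old = (61.3/2)·log₁₀(2.15/0.000302) = 118.08 mV
E_new = (61.3/2)·log₁₀(4.84/0.000302) = 128.88 mV
ΔE = 128.88 − (118.08) = 10.80 mV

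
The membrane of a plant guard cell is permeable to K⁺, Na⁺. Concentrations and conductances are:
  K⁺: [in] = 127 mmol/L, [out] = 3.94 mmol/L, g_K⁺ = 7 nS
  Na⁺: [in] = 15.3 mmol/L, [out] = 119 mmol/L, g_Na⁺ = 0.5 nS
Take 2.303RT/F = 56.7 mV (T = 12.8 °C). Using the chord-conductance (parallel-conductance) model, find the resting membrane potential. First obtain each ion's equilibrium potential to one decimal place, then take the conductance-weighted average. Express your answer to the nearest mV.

-76 mV

E_K⁺ = (56.7/1)·log₁₀(3.94/127) = -85.5 mV
E_Na⁺ = (56.7/1)·log₁₀(119/15.3) = 50.5 mV
Vm = (Σ gᵢEᵢ)/(Σ gᵢ) = (7·-85.5 + 0.5·50.5) / (7 + 0.5)
= -573.25 / 7.5 = -76.43 mV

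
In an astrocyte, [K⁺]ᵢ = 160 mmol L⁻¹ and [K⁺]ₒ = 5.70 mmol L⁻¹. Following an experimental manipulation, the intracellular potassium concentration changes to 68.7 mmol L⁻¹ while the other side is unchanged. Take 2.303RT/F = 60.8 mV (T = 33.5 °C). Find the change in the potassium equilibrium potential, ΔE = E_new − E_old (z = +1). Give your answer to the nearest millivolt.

E_old = (60.8/1)·log₁₀(5.70/160) = -88.05 mV
E_new = (60.8/1)·log₁₀(5.70/68.7) = -65.73 mV
ΔE = -65.73 − (-88.05) = 22.32 mV

22 mV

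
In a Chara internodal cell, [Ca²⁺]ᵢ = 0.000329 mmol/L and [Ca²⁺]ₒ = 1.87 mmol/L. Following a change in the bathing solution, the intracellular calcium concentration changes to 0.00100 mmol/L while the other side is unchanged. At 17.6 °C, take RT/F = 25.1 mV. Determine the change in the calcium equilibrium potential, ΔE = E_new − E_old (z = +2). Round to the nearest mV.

E_old = (25.1/2)·ln(1.87/0.000329) = 108.50 mV
E_new = (25.1/2)·ln(1.87/0.00100) = 94.55 mV
ΔE = 94.55 − (108.50) = -13.95 mV

-14 mV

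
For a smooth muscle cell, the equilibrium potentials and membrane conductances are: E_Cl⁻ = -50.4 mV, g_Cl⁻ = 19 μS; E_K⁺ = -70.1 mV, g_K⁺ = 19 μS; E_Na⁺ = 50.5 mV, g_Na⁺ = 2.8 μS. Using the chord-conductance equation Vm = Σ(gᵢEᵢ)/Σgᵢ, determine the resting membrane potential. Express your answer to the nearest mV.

Σ gᵢEᵢ = 19·(-50.4) + 19·(-70.1) + 2.8·(50.5) = -2148.10
Σ gᵢ = 19 + 19 + 2.8 = 40.8
Vm = -2148.10 / 40.8 = -52.65 mV

-53 mV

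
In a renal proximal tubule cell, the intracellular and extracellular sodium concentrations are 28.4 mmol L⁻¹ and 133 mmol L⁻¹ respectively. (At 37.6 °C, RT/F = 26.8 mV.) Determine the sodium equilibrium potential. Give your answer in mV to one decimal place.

41.4 mV

E = (26.8/z) · ln([Na⁺]_out/[Na⁺]_in) with z = +1.
= (26.8/1) · ln(133/28.4) = 26.80 · ln(4.683)
= 26.80 · (1.5440) = 41.38 mV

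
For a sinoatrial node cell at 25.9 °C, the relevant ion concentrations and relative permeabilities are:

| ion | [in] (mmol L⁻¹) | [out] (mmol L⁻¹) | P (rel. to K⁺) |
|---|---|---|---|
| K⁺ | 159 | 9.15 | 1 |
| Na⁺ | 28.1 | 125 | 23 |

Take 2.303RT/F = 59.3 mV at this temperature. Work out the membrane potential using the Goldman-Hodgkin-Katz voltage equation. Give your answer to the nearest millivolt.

Vm = 59.3 · log₁₀[(Σ P·[cation]ₒ + Σ P·[anion]ᵢ) / (Σ P·[cation]ᵢ + Σ P·[anion]ₒ)]
Numerator = 1×9.15 + 23×125 = 2884
Denominator = 1×159 + 23×28.1 = 805.3
Vm = 59.3 · log₁₀(3.5815) = 59.3 × (0.5541) = 32.86 mV

33 mV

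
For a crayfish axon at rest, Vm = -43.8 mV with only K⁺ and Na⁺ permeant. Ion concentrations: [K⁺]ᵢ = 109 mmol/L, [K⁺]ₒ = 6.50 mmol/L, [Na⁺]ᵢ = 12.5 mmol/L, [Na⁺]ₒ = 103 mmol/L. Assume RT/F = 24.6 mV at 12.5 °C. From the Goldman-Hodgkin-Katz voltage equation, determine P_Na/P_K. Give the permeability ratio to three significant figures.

0.118

Let α = P_Na/P_K. GHK: Vm = 24.6·ln[(Kₒ + α·Naₒ)/(Kᵢ + α·Naᵢ)].
e^(Vm/24.6) = e^(-43.8/24.6) = 0.16856
So 0.16856·(Kᵢ + α·Naᵢ) = Kₒ + α·Naₒ → α = (0.16856·109.0 − 6.5) / (103.0 − 0.16856·12.5)
α = (18.37 − 6.5) / (103.0 − 2.107) = 11.87/100.9 = 0.1177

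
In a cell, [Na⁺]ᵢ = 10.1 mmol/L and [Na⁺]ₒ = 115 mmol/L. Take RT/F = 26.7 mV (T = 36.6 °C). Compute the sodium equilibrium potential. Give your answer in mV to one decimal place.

64.9 mV

E = (26.7/z) · ln([Na⁺]_out/[Na⁺]_in) with z = +1.
= (26.7/1) · ln(115/10.1) = 26.70 · ln(11.39)
= 26.70 · (2.4324) = 64.94 mV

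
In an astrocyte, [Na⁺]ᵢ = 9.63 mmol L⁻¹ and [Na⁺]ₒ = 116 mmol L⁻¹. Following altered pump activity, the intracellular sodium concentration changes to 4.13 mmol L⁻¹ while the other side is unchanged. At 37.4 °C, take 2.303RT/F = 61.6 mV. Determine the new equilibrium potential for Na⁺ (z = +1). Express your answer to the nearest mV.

After the shift: [Na⁺]_out = 116, [Na⁺]_in = 4.13 mmol L⁻¹.
E_new = (61.6/1)·log₁₀(116/4.13) = 61.60 · (1.4485) = 89.23 mV

89 mV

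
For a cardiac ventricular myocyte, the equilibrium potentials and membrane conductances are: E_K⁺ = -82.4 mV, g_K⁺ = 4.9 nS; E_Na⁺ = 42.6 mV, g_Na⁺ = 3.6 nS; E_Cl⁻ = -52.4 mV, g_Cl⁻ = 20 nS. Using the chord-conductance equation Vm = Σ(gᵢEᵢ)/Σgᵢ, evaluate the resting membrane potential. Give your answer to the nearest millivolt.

-46 mV

Σ gᵢEᵢ = 4.9·(-82.4) + 3.6·(42.6) + 20·(-52.4) = -1298.40
Σ gᵢ = 4.9 + 3.6 + 20 = 28.5
Vm = -1298.40 / 28.5 = -45.56 mV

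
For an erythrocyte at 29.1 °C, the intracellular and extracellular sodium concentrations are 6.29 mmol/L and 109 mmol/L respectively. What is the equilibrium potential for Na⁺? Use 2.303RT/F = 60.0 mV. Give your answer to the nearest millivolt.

E = (60.0/z) · log₁₀([Na⁺]_out/[Na⁺]_in) with z = +1.
= (60.0/1) · log₁₀(109/6.29) = 60.00 · log₁₀(17.33)
= 60.00 · (1.2388) = 74.33 mV

74 mV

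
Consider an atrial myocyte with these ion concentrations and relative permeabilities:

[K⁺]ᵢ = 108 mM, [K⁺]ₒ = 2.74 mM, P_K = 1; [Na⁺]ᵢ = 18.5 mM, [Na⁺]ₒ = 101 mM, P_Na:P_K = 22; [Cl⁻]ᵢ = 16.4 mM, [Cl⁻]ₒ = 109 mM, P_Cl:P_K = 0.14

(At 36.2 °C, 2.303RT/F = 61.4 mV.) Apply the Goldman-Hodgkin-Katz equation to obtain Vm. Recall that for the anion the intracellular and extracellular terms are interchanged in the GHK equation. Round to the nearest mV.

38 mV

Vm = 61.4 · log₁₀[(Σ P·[cation]ₒ + Σ P·[anion]ᵢ) / (Σ P·[cation]ᵢ + Σ P·[anion]ₒ)]
Numerator = 1×2.74 + 22×101 + 0.14×16.4 = 2227
Denominator = 1×108 + 22×18.5 + 0.14×109 = 530.3
Vm = 61.4 · log₁₀(4.1999) = 61.4 × (0.6232) = 38.27 mV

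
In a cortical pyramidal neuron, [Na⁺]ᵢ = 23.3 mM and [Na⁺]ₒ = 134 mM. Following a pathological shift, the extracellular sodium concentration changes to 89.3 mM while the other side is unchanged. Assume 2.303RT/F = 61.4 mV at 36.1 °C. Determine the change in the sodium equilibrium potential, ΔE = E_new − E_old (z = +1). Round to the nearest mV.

-11 mV

E_old = (61.4/1)·log₁₀(134/23.3) = 46.65 mV
E_new = (61.4/1)·log₁₀(89.3/23.3) = 35.83 mV
ΔE = 35.83 − (46.65) = -10.82 mV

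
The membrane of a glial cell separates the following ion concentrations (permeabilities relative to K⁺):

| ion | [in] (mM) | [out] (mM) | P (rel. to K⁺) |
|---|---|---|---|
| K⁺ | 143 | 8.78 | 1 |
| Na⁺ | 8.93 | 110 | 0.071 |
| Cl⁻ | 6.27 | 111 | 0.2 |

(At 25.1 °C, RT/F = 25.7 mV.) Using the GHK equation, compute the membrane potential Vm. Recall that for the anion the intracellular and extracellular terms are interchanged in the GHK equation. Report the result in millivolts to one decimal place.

Vm = 25.7 · ln[(Σ P·[cation]ₒ + Σ P·[anion]ᵢ) / (Σ P·[cation]ᵢ + Σ P·[anion]ₒ)]
Numerator = 1×8.78 + 0.071×110 + 0.2×6.27 = 17.84
Denominator = 1×143 + 0.071×8.93 + 0.2×111 = 165.8
Vm = 25.7 · ln(0.1076) = 25.7 × (-2.2293) = -57.29 mV

-57.3 mV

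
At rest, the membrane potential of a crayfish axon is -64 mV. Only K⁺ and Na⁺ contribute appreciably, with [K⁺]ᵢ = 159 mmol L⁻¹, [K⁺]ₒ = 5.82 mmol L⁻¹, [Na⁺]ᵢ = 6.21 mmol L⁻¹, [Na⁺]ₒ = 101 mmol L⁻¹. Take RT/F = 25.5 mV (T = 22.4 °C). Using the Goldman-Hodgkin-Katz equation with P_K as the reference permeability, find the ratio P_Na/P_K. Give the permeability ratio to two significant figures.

Let α = P_Na/P_K. GHK: Vm = 25.5·ln[(Kₒ + α·Naₒ)/(Kᵢ + α·Naᵢ)].
e^(Vm/25.5) = e^(-64.0/25.5) = 0.081284
So 0.081284·(Kᵢ + α·Naᵢ) = Kₒ + α·Naₒ → α = (0.081284·159.0 − 5.82) / (101.0 − 0.081284·6.21)
α = (12.92 − 5.82) / (101.0 − 0.5048) = 7.104/100.5 = 0.07069

0.071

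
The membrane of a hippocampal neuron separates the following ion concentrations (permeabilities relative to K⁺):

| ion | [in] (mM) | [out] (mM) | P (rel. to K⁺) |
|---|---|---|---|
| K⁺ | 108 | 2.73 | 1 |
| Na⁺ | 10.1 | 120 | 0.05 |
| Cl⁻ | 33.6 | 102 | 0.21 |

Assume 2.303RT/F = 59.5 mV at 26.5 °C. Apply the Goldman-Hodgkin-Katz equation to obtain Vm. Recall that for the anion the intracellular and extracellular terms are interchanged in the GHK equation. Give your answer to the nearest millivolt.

-54 mV

Vm = 59.5 · log₁₀[(Σ P·[cation]ₒ + Σ P·[anion]ᵢ) / (Σ P·[cation]ᵢ + Σ P·[anion]ₒ)]
Numerator = 1×2.73 + 0.05×120 + 0.21×33.6 = 15.79
Denominator = 1×108 + 0.05×10.1 + 0.21×102 = 129.9
Vm = 59.5 · log₁₀(0.1215) = 59.5 × (-0.9154) = -54.47 mV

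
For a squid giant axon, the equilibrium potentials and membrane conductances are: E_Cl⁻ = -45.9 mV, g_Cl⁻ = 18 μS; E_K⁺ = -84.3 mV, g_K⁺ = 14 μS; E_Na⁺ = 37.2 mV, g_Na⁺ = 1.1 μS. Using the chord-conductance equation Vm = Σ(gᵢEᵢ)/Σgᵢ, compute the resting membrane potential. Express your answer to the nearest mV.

-59 mV

Σ gᵢEᵢ = 18·(-45.9) + 14·(-84.3) + 1.1·(37.2) = -1965.48
Σ gᵢ = 18 + 14 + 1.1 = 33.1
Vm = -1965.48 / 33.1 = -59.38 mV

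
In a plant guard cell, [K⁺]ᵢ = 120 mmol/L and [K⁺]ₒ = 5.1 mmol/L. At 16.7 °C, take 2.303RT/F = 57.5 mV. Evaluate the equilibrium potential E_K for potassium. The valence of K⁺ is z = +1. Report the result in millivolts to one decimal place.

E = (57.5/z) · log₁₀([K⁺]_out/[K⁺]_in) with z = +1.
= (57.5/1) · log₁₀(5.1/120) = 57.50 · log₁₀(0.0425)
= 57.50 · (-1.3716) = -78.87 mV

-78.9 mV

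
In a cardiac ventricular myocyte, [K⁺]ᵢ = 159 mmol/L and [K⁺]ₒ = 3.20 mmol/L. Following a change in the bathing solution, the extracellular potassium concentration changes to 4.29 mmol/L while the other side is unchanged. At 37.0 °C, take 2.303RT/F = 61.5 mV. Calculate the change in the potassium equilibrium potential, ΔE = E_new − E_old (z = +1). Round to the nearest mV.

E_old = (61.5/1)·log₁₀(3.20/159) = -104.32 mV
E_new = (61.5/1)·log₁₀(4.29/159) = -96.49 mV
ΔE = -96.49 − (-104.32) = 7.83 mV

8 mV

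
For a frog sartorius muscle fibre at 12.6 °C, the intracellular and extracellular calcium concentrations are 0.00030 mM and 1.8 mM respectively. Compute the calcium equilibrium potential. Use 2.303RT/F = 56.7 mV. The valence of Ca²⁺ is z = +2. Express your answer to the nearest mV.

E = (56.7/z) · log₁₀([Ca²⁺]_out/[Ca²⁺]_in) with z = +2.
= (56.7/2) · log₁₀(1.8/0.00030) = 28.35 · log₁₀(6000)
= 28.35 · (3.7782) = 107.11 mV

107 mV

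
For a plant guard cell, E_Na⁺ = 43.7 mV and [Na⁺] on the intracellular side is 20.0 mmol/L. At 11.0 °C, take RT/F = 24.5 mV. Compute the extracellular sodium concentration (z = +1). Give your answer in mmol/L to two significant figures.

120 mmol/L

Nernst: E = (24.5/1) · ln([out]/[in]), so ln([out]/[in]) = 43.7 × 1 / 24.5 = 1.7837.
[out]/[in] = e^(1.7837) = 5.952.
[out] = 5.952 × 20.0 = 119 mmol/L.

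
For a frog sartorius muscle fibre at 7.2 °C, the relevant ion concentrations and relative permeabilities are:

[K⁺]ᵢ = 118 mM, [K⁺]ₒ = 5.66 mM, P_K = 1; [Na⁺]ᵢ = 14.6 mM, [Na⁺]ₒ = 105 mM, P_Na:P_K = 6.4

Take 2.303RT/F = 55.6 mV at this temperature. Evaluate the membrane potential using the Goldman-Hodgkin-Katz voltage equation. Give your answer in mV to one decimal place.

Vm = 55.6 · log₁₀[(Σ P·[cation]ₒ + Σ P·[anion]ᵢ) / (Σ P·[cation]ᵢ + Σ P·[anion]ₒ)]
Numerator = 1×5.66 + 6.4×105 = 677.7
Denominator = 1×118 + 6.4×14.6 = 211.4
Vm = 55.6 · log₁₀(3.205) = 55.6 × (0.5058) = 28.12 mV

28.1 mV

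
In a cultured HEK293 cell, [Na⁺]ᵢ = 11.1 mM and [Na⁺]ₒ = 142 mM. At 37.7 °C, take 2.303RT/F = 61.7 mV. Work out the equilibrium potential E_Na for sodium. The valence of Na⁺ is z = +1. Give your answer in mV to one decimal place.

68.3 mV

E = (61.7/z) · log₁₀([Na⁺]_out/[Na⁺]_in) with z = +1.
= (61.7/1) · log₁₀(142/11.1) = 61.70 · log₁₀(12.79)
= 61.70 · (1.1070) = 68.30 mV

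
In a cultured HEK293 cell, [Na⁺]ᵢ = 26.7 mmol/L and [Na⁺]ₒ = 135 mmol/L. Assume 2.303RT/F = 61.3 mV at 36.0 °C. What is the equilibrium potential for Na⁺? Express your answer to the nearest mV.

E = (61.3/z) · log₁₀([Na⁺]_out/[Na⁺]_in) with z = +1.
= (61.3/1) · log₁₀(135/26.7) = 61.30 · log₁₀(5.056)
= 61.30 · (0.7038) = 43.14 mV

43 mV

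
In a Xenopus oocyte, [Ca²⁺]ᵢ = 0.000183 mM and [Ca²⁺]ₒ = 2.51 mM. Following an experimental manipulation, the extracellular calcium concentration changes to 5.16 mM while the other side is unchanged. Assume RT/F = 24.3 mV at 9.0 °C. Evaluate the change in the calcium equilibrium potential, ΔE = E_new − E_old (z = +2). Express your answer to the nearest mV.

9 mV

E_old = (24.3/2)·ln(2.51/0.000183) = 115.74 mV
E_new = (24.3/2)·ln(5.16/0.000183) = 124.50 mV
ΔE = 124.50 − (115.74) = 8.76 mV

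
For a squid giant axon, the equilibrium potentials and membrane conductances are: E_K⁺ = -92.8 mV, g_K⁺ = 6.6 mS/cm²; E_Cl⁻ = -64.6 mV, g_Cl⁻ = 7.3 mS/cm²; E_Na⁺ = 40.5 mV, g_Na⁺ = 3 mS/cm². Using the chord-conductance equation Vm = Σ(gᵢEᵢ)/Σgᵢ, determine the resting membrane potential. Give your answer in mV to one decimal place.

-57.0 mV

Σ gᵢEᵢ = 6.6·(-92.8) + 7.3·(-64.6) + 3·(40.5) = -962.56
Σ gᵢ = 6.6 + 7.3 + 3 = 16.9
Vm = -962.56 / 16.9 = -56.96 mV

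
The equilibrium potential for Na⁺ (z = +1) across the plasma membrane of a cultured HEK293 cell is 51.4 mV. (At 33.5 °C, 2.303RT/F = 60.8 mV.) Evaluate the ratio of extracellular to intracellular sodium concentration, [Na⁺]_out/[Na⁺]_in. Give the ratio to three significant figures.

log₁₀([out]/[in]) = E·z/(60.8) = 51.4 × 1 / 60.8 = 0.8454
[out]/[in] = 10^(0.8454) = 7.005

7.00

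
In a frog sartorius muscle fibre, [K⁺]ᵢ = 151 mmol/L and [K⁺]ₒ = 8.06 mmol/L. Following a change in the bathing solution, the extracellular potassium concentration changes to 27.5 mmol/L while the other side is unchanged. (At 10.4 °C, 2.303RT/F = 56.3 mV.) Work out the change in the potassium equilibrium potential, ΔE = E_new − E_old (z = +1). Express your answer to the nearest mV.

E_old = (56.3/1)·log₁₀(8.06/151) = -71.65 mV
E_new = (56.3/1)·log₁₀(27.5/151) = -41.64 mV
ΔE = -41.64 − (-71.65) = 30.01 mV

30 mV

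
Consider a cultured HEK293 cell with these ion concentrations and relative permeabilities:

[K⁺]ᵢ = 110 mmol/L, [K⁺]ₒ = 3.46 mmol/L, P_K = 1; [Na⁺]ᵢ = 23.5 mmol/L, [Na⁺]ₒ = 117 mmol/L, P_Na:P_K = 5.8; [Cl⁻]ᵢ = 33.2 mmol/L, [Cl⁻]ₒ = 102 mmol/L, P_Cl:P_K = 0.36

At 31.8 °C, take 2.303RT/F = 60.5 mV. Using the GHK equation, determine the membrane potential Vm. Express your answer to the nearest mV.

24 mV

Vm = 60.5 · log₁₀[(Σ P·[cation]ₒ + Σ P·[anion]ᵢ) / (Σ P·[cation]ᵢ + Σ P·[anion]ₒ)]
Numerator = 1×3.46 + 5.8×117 + 0.36×33.2 = 694
Denominator = 1×110 + 5.8×23.5 + 0.36×102 = 283
Vm = 60.5 · log₁₀(2.4522) = 60.5 × (0.3895) = 23.57 mV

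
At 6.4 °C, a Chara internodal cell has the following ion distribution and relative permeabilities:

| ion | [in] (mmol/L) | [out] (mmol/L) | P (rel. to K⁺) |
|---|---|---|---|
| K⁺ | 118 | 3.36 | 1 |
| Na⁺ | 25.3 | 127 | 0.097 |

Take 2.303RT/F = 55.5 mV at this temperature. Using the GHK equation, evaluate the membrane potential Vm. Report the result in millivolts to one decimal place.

-49.1 mV

Vm = 55.5 · log₁₀[(Σ P·[cation]ₒ + Σ P·[anion]ᵢ) / (Σ P·[cation]ᵢ + Σ P·[anion]ₒ)]
Numerator = 1×3.36 + 0.097×127 = 15.68
Denominator = 1×118 + 0.097×25.3 = 120.5
Vm = 55.5 · log₁₀(0.13017) = 55.5 × (-0.8855) = -49.15 mV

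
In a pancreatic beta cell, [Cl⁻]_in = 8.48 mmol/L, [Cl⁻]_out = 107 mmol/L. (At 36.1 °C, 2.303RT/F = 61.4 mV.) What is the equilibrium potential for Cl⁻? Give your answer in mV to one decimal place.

-67.6 mV

E = (61.4/z) · log₁₀([Cl⁻]_out/[Cl⁻]_in) with z = -1.
For an anion, dividing by z = -1 reverses the sign.
= (61.4/-1) · log₁₀(107/8.48) = -61.40 · log₁₀(12.62)
= -61.40 · (1.1010) = -67.60 mV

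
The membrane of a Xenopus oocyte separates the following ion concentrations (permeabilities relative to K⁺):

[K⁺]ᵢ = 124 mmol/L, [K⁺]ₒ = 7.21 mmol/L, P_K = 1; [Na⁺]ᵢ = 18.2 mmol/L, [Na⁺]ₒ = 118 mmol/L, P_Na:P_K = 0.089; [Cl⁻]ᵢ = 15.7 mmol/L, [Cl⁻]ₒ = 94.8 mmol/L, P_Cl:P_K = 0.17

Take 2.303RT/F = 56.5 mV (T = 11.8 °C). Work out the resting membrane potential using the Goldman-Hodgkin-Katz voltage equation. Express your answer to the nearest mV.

-48 mV

Vm = 56.5 · log₁₀[(Σ P·[cation]ₒ + Σ P·[anion]ᵢ) / (Σ P·[cation]ᵢ + Σ P·[anion]ₒ)]
Numerator = 1×7.21 + 0.089×118 + 0.17×15.7 = 20.38
Denominator = 1×124 + 0.089×18.2 + 0.17×94.8 = 141.7
Vm = 56.5 · log₁₀(0.1438) = 56.5 × (-0.8423) = -47.59 mV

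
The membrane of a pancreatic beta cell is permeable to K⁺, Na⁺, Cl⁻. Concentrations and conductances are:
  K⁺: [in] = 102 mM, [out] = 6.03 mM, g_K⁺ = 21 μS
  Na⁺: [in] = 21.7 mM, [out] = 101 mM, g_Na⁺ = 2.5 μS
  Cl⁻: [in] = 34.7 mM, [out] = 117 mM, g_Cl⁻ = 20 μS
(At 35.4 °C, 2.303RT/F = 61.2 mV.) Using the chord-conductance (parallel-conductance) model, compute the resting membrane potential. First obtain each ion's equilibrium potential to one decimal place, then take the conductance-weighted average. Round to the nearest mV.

-49 mV

E_K⁺ = (61.2/1)·log₁₀(6.03/102) = -75.2 mV
E_Na⁺ = (61.2/1)·log₁₀(101/21.7) = 40.9 mV
E_Cl⁻ = (61.2/-1)·log₁₀(117/34.7) = -32.3 mV
Vm = (Σ gᵢEᵢ)/(Σ gᵢ) = (21·-75.2 + 2.5·40.9 + 20·-32.3) / (21 + 2.5 + 20)
= -2122.95 / 43.5 = -48.80 mV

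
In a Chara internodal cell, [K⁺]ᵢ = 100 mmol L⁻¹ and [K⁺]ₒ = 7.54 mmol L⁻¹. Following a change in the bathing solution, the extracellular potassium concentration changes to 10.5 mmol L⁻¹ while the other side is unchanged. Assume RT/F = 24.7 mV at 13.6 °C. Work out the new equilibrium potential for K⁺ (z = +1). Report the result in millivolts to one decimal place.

After the shift: [K⁺]_out = 10.5, [K⁺]_in = 100 mmol L⁻¹.
E_new = (24.7/1)·ln(10.5/100) = 24.70 · (-2.2538) = -55.67 mV

-55.7 mV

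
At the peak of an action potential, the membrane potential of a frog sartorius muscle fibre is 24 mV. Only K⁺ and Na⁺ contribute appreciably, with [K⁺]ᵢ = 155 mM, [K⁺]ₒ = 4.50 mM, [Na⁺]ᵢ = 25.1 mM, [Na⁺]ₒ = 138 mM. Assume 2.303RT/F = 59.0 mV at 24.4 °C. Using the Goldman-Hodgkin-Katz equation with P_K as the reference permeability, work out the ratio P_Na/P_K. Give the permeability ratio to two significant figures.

Let α = P_Na/P_K. GHK: Vm = 59.0·log₁₀[(Kₒ + α·Naₒ)/(Kᵢ + α·Naᵢ)].
10^(Vm/59.0) = 10^(24.0/59.0) = 2.5514
So 2.5514·(Kᵢ + α·Naᵢ) = Kₒ + α·Naₒ → α = (2.5514·155.0 − 4.5) / (138.0 − 2.5514·25.1)
α = (395.5 − 4.5) / (138.0 − 64.04) = 391/73.96 = 5.286

5.3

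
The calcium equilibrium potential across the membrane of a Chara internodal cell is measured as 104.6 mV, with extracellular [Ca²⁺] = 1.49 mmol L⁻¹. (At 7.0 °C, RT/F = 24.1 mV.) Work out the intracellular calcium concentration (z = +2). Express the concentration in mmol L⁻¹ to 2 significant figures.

0.00025 mmol L⁻¹

Nernst: E = (24.1/2) · ln([out]/[in]), so ln([out]/[in]) = 104.6 × 2 / 24.1 = 8.6805.
[out]/[in] = e^(8.6805) = 5887.
[in] = 1.49 / 5887 = 0.0002531 mmol L⁻¹.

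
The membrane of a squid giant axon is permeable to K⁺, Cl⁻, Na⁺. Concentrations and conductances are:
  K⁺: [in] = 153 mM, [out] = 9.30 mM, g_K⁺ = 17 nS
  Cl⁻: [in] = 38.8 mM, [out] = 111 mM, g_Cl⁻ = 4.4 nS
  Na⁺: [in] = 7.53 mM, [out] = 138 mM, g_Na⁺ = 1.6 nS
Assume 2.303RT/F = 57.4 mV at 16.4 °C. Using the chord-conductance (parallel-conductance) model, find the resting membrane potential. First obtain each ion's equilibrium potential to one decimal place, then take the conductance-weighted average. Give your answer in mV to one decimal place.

E_K⁺ = (57.4/1)·log₁₀(9.30/153) = -69.8 mV
E_Cl⁻ = (57.4/-1)·log₁₀(111/38.8) = -26.2 mV
E_Na⁺ = (57.4/1)·log₁₀(138/7.53) = 72.5 mV
Vm = (Σ gᵢEᵢ)/(Σ gᵢ) = (17·-69.8 + 4.4·-26.2 + 1.6·72.5) / (17 + 4.4 + 1.6)
= -1185.88 / 23 = -51.56 mV

-51.6 mV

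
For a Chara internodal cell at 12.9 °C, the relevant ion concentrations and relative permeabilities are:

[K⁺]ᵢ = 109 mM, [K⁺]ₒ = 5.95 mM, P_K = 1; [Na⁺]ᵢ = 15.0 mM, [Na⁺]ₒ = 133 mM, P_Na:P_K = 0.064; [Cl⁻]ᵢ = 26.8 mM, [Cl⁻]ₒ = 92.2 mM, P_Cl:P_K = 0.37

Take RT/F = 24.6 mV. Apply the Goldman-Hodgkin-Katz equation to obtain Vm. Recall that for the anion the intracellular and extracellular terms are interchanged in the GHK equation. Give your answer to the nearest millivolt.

Vm = 24.6 · ln[(Σ P·[cation]ₒ + Σ P·[anion]ᵢ) / (Σ P·[cation]ᵢ + Σ P·[anion]ₒ)]
Numerator = 1×5.95 + 0.064×133 + 0.37×26.8 = 24.38
Denominator = 1×109 + 0.064×15.0 + 0.37×92.2 = 144.1
Vm = 24.6 · ln(0.1692) = 24.6 × (-1.7766) = -43.71 mV

-44 mV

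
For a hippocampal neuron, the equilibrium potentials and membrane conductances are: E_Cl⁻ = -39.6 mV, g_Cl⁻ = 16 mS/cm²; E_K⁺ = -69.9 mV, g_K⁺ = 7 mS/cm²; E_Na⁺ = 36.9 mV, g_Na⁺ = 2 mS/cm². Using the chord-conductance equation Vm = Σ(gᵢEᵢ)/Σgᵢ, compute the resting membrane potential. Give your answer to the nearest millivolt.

-42 mV

Σ gᵢEᵢ = 16·(-39.6) + 7·(-69.9) + 2·(36.9) = -1049.10
Σ gᵢ = 16 + 7 + 2 = 25
Vm = -1049.10 / 25 = -41.96 mV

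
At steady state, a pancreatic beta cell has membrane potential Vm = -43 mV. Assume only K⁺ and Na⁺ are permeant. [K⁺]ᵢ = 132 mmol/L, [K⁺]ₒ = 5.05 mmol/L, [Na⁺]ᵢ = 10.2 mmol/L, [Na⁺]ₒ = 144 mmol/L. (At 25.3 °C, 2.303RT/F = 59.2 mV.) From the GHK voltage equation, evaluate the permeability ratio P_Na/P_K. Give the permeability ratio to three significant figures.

Let α = P_Na/P_K. GHK: Vm = 59.2·log₁₀[(Kₒ + α·Naₒ)/(Kᵢ + α·Naᵢ)].
10^(Vm/59.2) = 10^(-43.0/59.2) = 0.18778
So 0.18778·(Kᵢ + α·Naᵢ) = Kₒ + α·Naₒ → α = (0.18778·132.0 − 5.05) / (144.0 − 0.18778·10.2)
α = (24.79 − 5.05) / (144.0 − 1.915) = 19.74/142.1 = 0.1389

0.139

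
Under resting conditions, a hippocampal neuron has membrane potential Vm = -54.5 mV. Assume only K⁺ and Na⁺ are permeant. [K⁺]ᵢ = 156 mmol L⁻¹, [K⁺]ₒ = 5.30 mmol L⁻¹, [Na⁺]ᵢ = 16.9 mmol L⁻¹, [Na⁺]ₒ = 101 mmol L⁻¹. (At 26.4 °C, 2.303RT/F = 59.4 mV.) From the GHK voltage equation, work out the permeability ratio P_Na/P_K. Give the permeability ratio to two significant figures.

Let α = P_Na/P_K. GHK: Vm = 59.4·log₁₀[(Kₒ + α·Naₒ)/(Kᵢ + α·Naᵢ)].
10^(Vm/59.4) = 10^(-54.5/59.4) = 0.12092
So 0.12092·(Kᵢ + α·Naᵢ) = Kₒ + α·Naₒ → α = (0.12092·156.0 − 5.3) / (101.0 − 0.12092·16.9)
α = (18.86 − 5.3) / (101.0 − 2.044) = 13.56/98.96 = 0.1371

0.14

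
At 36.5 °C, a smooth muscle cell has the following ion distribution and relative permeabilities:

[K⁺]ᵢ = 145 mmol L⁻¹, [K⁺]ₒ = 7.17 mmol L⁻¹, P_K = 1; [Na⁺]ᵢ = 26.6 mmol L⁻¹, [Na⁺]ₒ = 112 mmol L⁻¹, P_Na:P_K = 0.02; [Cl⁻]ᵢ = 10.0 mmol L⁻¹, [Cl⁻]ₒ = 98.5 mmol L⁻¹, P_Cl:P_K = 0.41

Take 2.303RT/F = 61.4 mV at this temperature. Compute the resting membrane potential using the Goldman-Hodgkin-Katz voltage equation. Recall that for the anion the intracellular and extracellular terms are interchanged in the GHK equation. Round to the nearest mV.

-70 mV

Vm = 61.4 · log₁₀[(Σ P·[cation]ₒ + Σ P·[anion]ᵢ) / (Σ P·[cation]ᵢ + Σ P·[anion]ₒ)]
Numerator = 1×7.17 + 0.02×112 + 0.41×10.0 = 13.51
Denominator = 1×145 + 0.02×26.6 + 0.41×98.5 = 185.9
Vm = 61.4 · log₁₀(0.072667) = 61.4 × (-1.1387) = -69.91 mV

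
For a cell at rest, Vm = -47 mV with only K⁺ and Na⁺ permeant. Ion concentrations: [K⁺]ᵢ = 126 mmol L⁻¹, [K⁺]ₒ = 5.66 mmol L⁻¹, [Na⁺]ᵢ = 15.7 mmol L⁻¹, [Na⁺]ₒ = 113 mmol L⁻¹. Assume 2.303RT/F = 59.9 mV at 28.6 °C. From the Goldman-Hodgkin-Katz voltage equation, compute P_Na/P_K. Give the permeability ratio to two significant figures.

Let α = P_Na/P_K. GHK: Vm = 59.9·log₁₀[(Kₒ + α·Naₒ)/(Kᵢ + α·Naᵢ)].
10^(Vm/59.9) = 10^(-47.0/59.9) = 0.16419
So 0.16419·(Kᵢ + α·Naᵢ) = Kₒ + α·Naₒ → α = (0.16419·126.0 − 5.66) / (113.0 − 0.16419·15.7)
α = (20.69 − 5.66) / (113.0 − 2.578) = 15.03/110.4 = 0.1361

0.14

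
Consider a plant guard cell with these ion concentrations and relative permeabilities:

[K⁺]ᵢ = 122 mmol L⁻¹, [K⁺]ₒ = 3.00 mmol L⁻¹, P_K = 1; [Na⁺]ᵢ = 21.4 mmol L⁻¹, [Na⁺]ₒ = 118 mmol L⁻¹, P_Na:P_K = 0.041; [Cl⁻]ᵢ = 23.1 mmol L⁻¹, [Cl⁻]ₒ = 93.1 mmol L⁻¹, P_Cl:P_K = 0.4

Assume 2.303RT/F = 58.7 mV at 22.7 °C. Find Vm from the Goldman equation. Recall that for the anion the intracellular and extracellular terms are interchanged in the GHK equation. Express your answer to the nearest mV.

-57 mV

Vm = 58.7 · log₁₀[(Σ P·[cation]ₒ + Σ P·[anion]ᵢ) / (Σ P·[cation]ᵢ + Σ P·[anion]ₒ)]
Numerator = 1×3.00 + 0.041×118 + 0.4×23.1 = 17.08
Denominator = 1×122 + 0.041×21.4 + 0.4×93.1 = 160.1
Vm = 58.7 · log₁₀(0.10666) = 58.7 × (-0.9720) = -57.06 mV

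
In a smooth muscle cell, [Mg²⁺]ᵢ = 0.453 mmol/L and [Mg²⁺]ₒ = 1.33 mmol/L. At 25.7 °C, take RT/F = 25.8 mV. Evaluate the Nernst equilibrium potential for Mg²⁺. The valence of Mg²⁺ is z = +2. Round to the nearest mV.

E = (25.8/z) · ln([Mg²⁺]_out/[Mg²⁺]_in) with z = +2.
= (25.8/2) · ln(1.33/0.453) = 12.90 · ln(2.936)
= 12.90 · (1.0770) = 13.89 mV

14 mV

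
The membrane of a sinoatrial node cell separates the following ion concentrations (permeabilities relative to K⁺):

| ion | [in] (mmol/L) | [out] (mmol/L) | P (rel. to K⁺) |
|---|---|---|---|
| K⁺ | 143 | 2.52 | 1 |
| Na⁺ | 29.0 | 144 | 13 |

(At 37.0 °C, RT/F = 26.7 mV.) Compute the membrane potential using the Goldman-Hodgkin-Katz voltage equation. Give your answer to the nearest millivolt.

Vm = 26.7 · ln[(Σ P·[cation]ₒ + Σ P·[anion]ᵢ) / (Σ P·[cation]ᵢ + Σ P·[anion]ₒ)]
Numerator = 1×2.52 + 13×144 = 1875
Denominator = 1×143 + 13×29.0 = 520
Vm = 26.7 · ln(3.6048) = 26.7 × (1.2823) = 34.24 mV

34 mV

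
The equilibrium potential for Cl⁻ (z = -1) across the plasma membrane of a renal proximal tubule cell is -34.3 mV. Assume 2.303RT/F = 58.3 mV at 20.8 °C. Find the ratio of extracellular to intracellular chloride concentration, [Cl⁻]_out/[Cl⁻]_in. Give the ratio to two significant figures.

3.9

log₁₀([out]/[in]) = E·z/(58.3) = -34.3 × -1 / 58.3 = 0.5883
[out]/[in] = 10^(0.5883) = 3.876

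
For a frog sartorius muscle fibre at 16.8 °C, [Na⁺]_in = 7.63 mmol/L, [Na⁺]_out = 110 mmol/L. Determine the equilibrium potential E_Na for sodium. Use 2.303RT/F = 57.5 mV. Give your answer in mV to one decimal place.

66.6 mV

E = (57.5/z) · log₁₀([Na⁺]_out/[Na⁺]_in) with z = +1.
= (57.5/1) · log₁₀(110/7.63) = 57.50 · log₁₀(14.42)
= 57.50 · (1.1589) = 66.63 mV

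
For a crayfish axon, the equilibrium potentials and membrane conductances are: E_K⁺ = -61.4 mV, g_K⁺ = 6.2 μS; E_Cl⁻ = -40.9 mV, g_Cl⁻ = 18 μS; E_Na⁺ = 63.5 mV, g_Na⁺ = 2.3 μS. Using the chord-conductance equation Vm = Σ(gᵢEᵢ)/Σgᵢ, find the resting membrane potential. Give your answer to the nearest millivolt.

-37 mV

Σ gᵢEᵢ = 6.2·(-61.4) + 18·(-40.9) + 2.3·(63.5) = -970.83
Σ gᵢ = 6.2 + 18 + 2.3 = 26.5
Vm = -970.83 / 26.5 = -36.64 mV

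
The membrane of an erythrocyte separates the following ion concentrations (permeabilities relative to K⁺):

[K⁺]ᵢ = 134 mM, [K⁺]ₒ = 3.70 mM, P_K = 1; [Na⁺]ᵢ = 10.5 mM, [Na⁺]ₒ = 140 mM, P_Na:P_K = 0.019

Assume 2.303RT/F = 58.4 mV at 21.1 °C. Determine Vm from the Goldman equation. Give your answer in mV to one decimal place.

-77.3 mV

Vm = 58.4 · log₁₀[(Σ P·[cation]ₒ + Σ P·[anion]ᵢ) / (Σ P·[cation]ᵢ + Σ P·[anion]ₒ)]
Numerator = 1×3.70 + 0.019×140 = 6.36
Denominator = 1×134 + 0.019×10.5 = 134.2
Vm = 58.4 · log₁₀(0.047392) = 58.4 × (-1.3243) = -77.34 mV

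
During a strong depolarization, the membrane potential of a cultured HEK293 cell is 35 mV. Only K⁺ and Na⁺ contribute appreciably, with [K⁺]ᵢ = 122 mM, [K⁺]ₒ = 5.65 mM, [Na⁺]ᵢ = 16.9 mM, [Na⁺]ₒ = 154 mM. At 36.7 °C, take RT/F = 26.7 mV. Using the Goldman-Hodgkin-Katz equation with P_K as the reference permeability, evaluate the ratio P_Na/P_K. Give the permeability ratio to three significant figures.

4.89

Let α = P_Na/P_K. GHK: Vm = 26.7·ln[(Kₒ + α·Naₒ)/(Kᵢ + α·Naᵢ)].
e^(Vm/26.7) = e^(35.0/26.7) = 3.7094
So 3.7094·(Kᵢ + α·Naᵢ) = Kₒ + α·Naₒ → α = (3.7094·122.0 − 5.65) / (154.0 − 3.7094·16.9)
α = (452.5 − 5.65) / (154.0 − 62.69) = 446.9/91.31 = 4.894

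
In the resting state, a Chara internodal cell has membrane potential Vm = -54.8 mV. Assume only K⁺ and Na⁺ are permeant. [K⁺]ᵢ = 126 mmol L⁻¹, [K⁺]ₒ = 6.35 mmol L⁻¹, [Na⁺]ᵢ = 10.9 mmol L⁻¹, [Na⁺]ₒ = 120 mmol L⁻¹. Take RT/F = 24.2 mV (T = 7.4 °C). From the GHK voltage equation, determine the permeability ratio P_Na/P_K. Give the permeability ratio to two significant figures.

0.057

Let α = P_Na/P_K. GHK: Vm = 24.2·ln[(Kₒ + α·Naₒ)/(Kᵢ + α·Naᵢ)].
e^(Vm/24.2) = e^(-54.8/24.2) = 0.10389
So 0.10389·(Kᵢ + α·Naᵢ) = Kₒ + α·Naₒ → α = (0.10389·126.0 − 6.35) / (120.0 − 0.10389·10.9)
α = (13.09 − 6.35) / (120.0 − 1.132) = 6.74/118.9 = 0.0567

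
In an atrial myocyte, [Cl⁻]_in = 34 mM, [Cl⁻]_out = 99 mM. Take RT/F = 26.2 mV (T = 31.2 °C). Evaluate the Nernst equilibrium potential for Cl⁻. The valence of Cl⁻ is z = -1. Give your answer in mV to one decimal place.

-28.0 mV

E = (26.2/z) · ln([Cl⁻]_out/[Cl⁻]_in) with z = -1.
For an anion, dividing by z = -1 reverses the sign.
= (26.2/-1) · ln(99/34) = -26.20 · ln(2.912)
= -26.20 · (1.0688) = -28.00 mV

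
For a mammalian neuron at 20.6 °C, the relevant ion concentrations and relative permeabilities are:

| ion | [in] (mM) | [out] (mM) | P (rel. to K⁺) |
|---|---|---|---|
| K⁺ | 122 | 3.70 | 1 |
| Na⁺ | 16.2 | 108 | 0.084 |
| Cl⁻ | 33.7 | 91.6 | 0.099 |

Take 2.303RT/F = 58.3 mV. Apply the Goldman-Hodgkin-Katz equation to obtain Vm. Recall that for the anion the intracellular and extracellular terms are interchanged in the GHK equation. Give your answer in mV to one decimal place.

-53.3 mV

Vm = 58.3 · log₁₀[(Σ P·[cation]ₒ + Σ P·[anion]ᵢ) / (Σ P·[cation]ᵢ + Σ P·[anion]ₒ)]
Numerator = 1×3.70 + 0.084×108 + 0.099×33.7 = 16.11
Denominator = 1×122 + 0.084×16.2 + 0.099×91.6 = 132.4
Vm = 58.3 · log₁₀(0.12164) = 58.3 × (-0.9149) = -53.34 mV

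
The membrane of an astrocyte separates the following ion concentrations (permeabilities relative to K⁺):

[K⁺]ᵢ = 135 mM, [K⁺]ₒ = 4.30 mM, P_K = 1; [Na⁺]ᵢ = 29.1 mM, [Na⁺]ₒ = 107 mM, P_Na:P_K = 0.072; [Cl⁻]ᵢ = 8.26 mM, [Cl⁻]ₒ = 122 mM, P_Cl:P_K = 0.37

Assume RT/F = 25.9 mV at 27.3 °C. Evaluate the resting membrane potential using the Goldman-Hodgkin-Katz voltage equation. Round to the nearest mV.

Vm = 25.9 · ln[(Σ P·[cation]ₒ + Σ P·[anion]ᵢ) / (Σ P·[cation]ᵢ + Σ P·[anion]ₒ)]
Numerator = 1×4.30 + 0.072×107 + 0.37×8.26 = 15.06
Denominator = 1×135 + 0.072×29.1 + 0.37×122 = 182.2
Vm = 25.9 · ln(0.082642) = 25.9 × (-2.4932) = -64.57 mV

-65 mV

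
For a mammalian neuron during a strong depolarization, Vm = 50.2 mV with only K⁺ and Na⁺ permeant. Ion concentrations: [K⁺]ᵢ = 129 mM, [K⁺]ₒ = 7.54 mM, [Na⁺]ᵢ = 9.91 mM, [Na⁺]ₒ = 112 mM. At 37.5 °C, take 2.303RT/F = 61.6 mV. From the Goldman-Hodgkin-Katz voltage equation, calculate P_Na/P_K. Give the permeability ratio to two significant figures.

Let α = P_Na/P_K. GHK: Vm = 61.6·log₁₀[(Kₒ + α·Naₒ)/(Kᵢ + α·Naᵢ)].
10^(Vm/61.6) = 10^(50.2/61.6) = 6.5303
So 6.5303·(Kᵢ + α·Naᵢ) = Kₒ + α·Naₒ → α = (6.5303·129.0 − 7.54) / (112.0 − 6.5303·9.91)
α = (842.4 − 7.54) / (112.0 − 64.72) = 834.9/47.28 = 17.66

18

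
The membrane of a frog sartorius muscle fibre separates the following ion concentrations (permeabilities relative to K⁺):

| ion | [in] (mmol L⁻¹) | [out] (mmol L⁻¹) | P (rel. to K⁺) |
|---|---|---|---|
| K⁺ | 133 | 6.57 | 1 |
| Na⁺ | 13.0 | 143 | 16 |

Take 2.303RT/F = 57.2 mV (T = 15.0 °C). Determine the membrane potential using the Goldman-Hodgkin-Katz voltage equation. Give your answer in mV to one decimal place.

Vm = 57.2 · log₁₀[(Σ P·[cation]ₒ + Σ P·[anion]ᵢ) / (Σ P·[cation]ᵢ + Σ P·[anion]ₒ)]
Numerator = 1×6.57 + 16×143 = 2295
Denominator = 1×133 + 16×13.0 = 341
Vm = 57.2 · log₁₀(6.7289) = 57.2 × (0.8279) = 47.36 mV

47.4 mV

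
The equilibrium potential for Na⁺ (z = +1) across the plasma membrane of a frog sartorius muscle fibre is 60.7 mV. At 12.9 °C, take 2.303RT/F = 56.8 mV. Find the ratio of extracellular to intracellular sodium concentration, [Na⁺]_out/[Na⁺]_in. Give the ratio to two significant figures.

log₁₀([out]/[in]) = E·z/(56.8) = 60.7 × 1 / 56.8 = 1.0687
[out]/[in] = 10^(1.0687) = 11.71

12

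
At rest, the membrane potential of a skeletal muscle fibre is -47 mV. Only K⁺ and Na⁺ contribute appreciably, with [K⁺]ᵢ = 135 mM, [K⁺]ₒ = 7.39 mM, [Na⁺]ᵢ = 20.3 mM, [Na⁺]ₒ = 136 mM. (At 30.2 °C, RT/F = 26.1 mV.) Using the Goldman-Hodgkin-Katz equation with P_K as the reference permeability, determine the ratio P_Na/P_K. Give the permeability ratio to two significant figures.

Let α = P_Na/P_K. GHK: Vm = 26.1·ln[(Kₒ + α·Naₒ)/(Kᵢ + α·Naᵢ)].
e^(Vm/26.1) = e^(-47.0/26.1) = 0.16517
So 0.16517·(Kᵢ + α·Naᵢ) = Kₒ + α·Naₒ → α = (0.16517·135.0 − 7.39) / (136.0 − 0.16517·20.3)
α = (22.3 − 7.39) / (136.0 − 3.353) = 14.91/132.6 = 0.1124

0.11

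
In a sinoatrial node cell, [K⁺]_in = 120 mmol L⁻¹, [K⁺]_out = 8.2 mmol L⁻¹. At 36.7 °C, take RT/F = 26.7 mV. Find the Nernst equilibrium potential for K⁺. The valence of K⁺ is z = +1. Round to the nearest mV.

-72 mV

E = (26.7/z) · ln([K⁺]_out/[K⁺]_in) with z = +1.
= (26.7/1) · ln(8.2/120) = 26.70 · ln(0.06833)
= 26.70 · (-2.6834) = -71.65 mV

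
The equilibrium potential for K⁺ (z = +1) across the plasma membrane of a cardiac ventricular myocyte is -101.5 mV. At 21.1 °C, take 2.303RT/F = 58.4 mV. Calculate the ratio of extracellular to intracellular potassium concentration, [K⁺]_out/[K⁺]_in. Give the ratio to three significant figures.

log₁₀([out]/[in]) = E·z/(58.4) = -101.5 × 1 / 58.4 = -1.7380
[out]/[in] = 10^(-1.7380) = 0.01828

0.0183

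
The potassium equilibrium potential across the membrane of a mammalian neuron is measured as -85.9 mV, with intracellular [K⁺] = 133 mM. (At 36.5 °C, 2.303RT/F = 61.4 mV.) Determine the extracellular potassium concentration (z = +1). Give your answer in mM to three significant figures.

5.31 mM

Nernst: E = (61.4/1) · log₁₀([out]/[in]), so log₁₀([out]/[in]) = -85.9 × 1 / 61.4 = -1.3990.
[out]/[in] = 10^(-1.3990) = 0.0399.
[out] = 0.0399 × 133 = 5.307 mM.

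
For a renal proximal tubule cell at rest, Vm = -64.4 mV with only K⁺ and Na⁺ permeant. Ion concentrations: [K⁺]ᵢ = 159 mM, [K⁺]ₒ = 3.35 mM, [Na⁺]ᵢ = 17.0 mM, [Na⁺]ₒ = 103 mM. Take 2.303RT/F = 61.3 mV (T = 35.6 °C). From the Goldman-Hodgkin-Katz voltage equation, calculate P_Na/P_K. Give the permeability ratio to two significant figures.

0.11

Let α = P_Na/P_K. GHK: Vm = 61.3·log₁₀[(Kₒ + α·Naₒ)/(Kᵢ + α·Naᵢ)].
10^(Vm/61.3) = 10^(-64.4/61.3) = 0.089008
So 0.089008·(Kᵢ + α·Naᵢ) = Kₒ + α·Naₒ → α = (0.089008·159.0 − 3.35) / (103.0 − 0.089008·17.0)
α = (14.15 − 3.35) / (103.0 − 1.513) = 10.8/101.5 = 0.1064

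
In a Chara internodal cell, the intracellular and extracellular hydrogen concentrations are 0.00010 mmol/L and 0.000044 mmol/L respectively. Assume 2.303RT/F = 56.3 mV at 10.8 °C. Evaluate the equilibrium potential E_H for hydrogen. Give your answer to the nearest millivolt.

-20 mV

E = (56.3/z) · log₁₀([H⁺]_out/[H⁺]_in) with z = +1.
= (56.3/1) · log₁₀(0.000044/0.00010) = 56.30 · log₁₀(0.44)
= 56.30 · (-0.3565) = -20.07 mV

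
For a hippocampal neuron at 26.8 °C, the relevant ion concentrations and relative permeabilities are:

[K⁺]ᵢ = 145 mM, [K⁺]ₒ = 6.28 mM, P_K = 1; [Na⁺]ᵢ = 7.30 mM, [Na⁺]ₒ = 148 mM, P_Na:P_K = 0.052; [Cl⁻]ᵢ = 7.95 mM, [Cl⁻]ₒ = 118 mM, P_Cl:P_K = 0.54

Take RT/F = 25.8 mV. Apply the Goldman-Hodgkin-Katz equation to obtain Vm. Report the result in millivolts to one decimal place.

-62.9 mV

Vm = 25.8 · ln[(Σ P·[cation]ₒ + Σ P·[anion]ᵢ) / (Σ P·[cation]ᵢ + Σ P·[anion]ₒ)]
Numerator = 1×6.28 + 0.052×148 + 0.54×7.95 = 18.27
Denominator = 1×145 + 0.052×7.30 + 0.54×118 = 209.1
Vm = 25.8 · ln(0.08737) = 25.8 × (-2.4376) = -62.89 mV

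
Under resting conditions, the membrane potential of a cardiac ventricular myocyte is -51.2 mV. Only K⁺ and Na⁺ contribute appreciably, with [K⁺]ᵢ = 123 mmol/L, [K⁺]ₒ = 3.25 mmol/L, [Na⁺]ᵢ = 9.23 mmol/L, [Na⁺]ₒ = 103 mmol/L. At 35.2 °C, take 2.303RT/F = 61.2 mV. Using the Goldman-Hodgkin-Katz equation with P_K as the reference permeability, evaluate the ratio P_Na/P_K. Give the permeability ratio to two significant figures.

Let α = P_Na/P_K. GHK: Vm = 61.2·log₁₀[(Kₒ + α·Naₒ)/(Kᵢ + α·Naᵢ)].
10^(Vm/61.2) = 10^(-51.2/61.2) = 0.14568
So 0.14568·(Kᵢ + α·Naᵢ) = Kₒ + α·Naₒ → α = (0.14568·123.0 − 3.25) / (103.0 − 0.14568·9.23)
α = (17.92 − 3.25) / (103.0 − 1.345) = 14.67/101.7 = 0.1443

0.14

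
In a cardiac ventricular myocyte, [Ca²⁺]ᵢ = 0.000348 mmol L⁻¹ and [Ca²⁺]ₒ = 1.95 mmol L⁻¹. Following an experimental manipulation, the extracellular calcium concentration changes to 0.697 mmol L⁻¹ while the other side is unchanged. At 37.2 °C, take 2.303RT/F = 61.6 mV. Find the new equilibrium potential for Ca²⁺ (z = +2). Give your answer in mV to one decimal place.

101.7 mV

After the shift: [Ca²⁺]_out = 0.697, [Ca²⁺]_in = 0.000348 mmol L⁻¹.
E_new = (61.6/2)·log₁₀(0.697/0.000348) = 30.80 · (3.3017) = 101.69 mV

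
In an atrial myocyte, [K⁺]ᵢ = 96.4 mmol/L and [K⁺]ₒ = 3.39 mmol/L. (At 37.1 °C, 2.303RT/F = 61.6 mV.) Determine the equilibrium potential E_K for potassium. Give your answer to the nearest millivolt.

-90 mV

E = (61.6/z) · log₁₀([K⁺]_out/[K⁺]_in) with z = +1.
= (61.6/1) · log₁₀(3.39/96.4) = 61.60 · log₁₀(0.03517)
= 61.60 · (-1.4539) = -89.56 mV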